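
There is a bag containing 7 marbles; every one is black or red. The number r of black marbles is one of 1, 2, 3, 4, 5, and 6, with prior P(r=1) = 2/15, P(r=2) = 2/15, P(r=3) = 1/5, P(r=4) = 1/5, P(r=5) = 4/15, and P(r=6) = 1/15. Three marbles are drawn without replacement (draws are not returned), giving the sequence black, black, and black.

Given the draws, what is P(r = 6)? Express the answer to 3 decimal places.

Compute the likelihood of the observed sequence for each case: P(data | r = 1) = (1/7)(0/6) = 0; P(data | r = 2) = (2/7)(1/6)(0/5) = 0; P(data | r = 3) = (3/7)(2/6)(1/5) = 1/35; P(data | r = 4) = (4/7)(3/6)(2/5) = 4/35; P(data | r = 5) = (5/7)(4/6)(3/5) = 2/7; P(data | r = 6) = (6/7)(5/6)(4/5) = 4/7.
Multiplying each by its prior: 2/15 · 0 = 0, 2/15 · 0 = 0, 1/5 · 1/35 = 1/175, 1/5 · 4/35 = 4/175, 4/15 · 2/7 = 8/105, 1/15 · 4/7 = 4/105; with total 1/7.
Therefore the posterior P(r = 6 | data) = (4/105) / (1/7) = 4/15.

0.267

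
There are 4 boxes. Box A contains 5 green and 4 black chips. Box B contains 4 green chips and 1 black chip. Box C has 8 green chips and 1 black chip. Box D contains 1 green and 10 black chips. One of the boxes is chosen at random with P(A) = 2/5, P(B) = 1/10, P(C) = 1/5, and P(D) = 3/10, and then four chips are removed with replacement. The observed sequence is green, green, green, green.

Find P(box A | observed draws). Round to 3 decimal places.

Compute the likelihood of the observed sequence for each case: P(data | box A) = (5/9)(5/9)(5/9)(5/9) = 0.09526; P(data | box B) = (4/5)(4/5)(4/5)(4/5) = 0.4096; P(data | box C) = (8/9)(8/9)(8/9)(8/9) = 0.6243; P(data | box D) = (1/11)(1/11)(1/11)(1/11) = 6.8301e-05.
Multiplying each by its prior: 2/5 · 0.09526 = 0.038104, 1/10 · 0.4096 = 0.04096, 1/5 · 0.6243 = 0.12486, 3/10 · 6.8301e-05 = 2.049e-05; summing to 0.20394.
Therefore the posterior P(box A | data) = (0.038104) / (0.20394) = 0.18684.

0.187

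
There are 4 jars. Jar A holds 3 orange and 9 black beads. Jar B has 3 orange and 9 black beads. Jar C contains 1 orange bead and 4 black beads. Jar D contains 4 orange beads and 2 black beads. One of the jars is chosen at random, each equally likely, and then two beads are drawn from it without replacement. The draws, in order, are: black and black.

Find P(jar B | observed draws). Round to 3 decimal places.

0.310

Under each hypothesis, the probability of the observed sequence is: P(data | jar A) = (9/12)(8/11) = 6/11; P(data | jar B) = (9/12)(8/11) = 6/11; P(data | jar C) = (4/5)(3/4) = 3/5; P(data | jar D) = (2/6)(1/5) = 1/15.
Weighting by the prior gives 1/4 · 6/11 = 3/22, 1/4 · 6/11 = 3/22, 1/4 · 3/5 = 3/20, 1/4 · 1/15 = 1/60; these sum to 29/66.
Therefore the posterior P(jar B | data) = (3/22) / (29/66) = 9/29.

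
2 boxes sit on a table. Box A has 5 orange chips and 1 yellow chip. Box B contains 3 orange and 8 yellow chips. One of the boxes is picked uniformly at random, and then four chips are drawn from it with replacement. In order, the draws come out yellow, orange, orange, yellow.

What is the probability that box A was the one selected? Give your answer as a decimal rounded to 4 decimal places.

For each hypothesis, P(data | H) works out to: P(data | box A) = (1/6)(5/6)(5/6)(1/6) = 0.01929; P(data | box B) = (8/11)(3/11)(3/11)(8/11) = 0.039342.
Weighting by the prior gives 1/2 · 0.01929 = 0.0096451, 1/2 · 0.039342 = 0.019671; these sum to 0.029316.
Hence P(box A | data) = (0.0096451) / (0.029316) = 0.32901.

0.3290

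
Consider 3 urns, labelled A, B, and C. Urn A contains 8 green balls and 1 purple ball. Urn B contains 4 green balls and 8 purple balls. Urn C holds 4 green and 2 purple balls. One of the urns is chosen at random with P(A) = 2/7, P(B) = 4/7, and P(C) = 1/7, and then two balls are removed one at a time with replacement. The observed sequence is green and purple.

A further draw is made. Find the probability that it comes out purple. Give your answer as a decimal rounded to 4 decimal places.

Under each hypothesis, the probability of the observed sequence is: P(data | urn A) = (8/9)(1/9) = 8/81; P(data | urn B) = (4/12)(8/12) = 2/9; P(data | urn C) = (4/6)(2/6) = 2/9.
The prior-weighted likelihoods are 2/7 · 8/81 = 16/567, 4/7 · 2/9 = 8/63, 1/7 · 2/9 = 2/63; summing to 106/567.
The posterior is then P(urn A | data) = 8/53, P(urn B | data) = 36/53, P(urn C | data) = 9/53.
So P(purple next | data) = Σ P(purple next | H) P(H | data) = (1/9)(8/53) + (2/3)(36/53) + (1/3)(9/53) = 251/477.

0.5262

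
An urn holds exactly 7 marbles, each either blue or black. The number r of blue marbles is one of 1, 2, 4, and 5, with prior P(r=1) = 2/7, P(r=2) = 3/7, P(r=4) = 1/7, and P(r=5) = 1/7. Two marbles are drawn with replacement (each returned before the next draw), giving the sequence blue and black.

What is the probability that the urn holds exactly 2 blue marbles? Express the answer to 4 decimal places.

Under each hypothesis, the probability of the observed sequence is: P(data | r = 1) = (1/7)(6/7) = 6/49; P(data | r = 2) = (2/7)(5/7) = 10/49; P(data | r = 4) = (4/7)(3/7) = 12/49; P(data | r = 5) = (5/7)(2/7) = 10/49.
Weighting by the prior gives 2/7 · 6/49 = 12/343, 3/7 · 10/49 = 30/343, 1/7 · 12/49 = 12/343, 1/7 · 10/49 = 10/343; these sum to 64/343.
Therefore the posterior P(r = 2 | data) = (30/343) / (64/343) = 15/32.

0.4688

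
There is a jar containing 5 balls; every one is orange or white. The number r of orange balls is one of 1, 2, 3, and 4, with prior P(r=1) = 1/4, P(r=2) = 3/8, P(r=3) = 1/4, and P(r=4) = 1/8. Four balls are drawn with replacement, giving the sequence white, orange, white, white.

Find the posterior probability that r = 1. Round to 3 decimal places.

0.374

Under each hypothesis, the probability of the observed sequence is: P(data | r = 1) = (4/5)(1/5)(4/5)(4/5) = 0.1024; P(data | r = 2) = (3/5)(2/5)(3/5)(3/5) = 0.0864; P(data | r = 3) = (2/5)(3/5)(2/5)(2/5) = 0.0384; P(data | r = 4) = (1/5)(4/5)(1/5)(1/5) = 0.0064.
The prior-weighted likelihoods are 1/4 · 0.1024 = 0.0256, 3/8 · 0.0864 = 0.0324, 1/4 · 0.0384 = 0.0096, 1/8 · 0.0064 = 0.0008; these sum to 0.0684.
By Bayes' rule, P(r = 1 | data) = (0.0256) / (0.0684) = 0.37427.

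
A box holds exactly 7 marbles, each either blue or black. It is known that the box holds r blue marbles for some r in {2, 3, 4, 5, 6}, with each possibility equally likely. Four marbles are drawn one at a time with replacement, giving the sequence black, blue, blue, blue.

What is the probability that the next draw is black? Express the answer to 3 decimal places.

0.341

The likelihood of the observed sequence under each hypothesis: P(data | r = 2) = (5/7)(2/7)(2/7)(2/7) = 0.01666; P(data | r = 3) = (4/7)(3/7)(3/7)(3/7) = 0.044981; P(data | r = 4) = (3/7)(4/7)(4/7)(4/7) = 0.079967; P(data | r = 5) = (2/7)(5/7)(5/7)(5/7) = 0.10412; P(data | r = 6) = (1/7)(6/7)(6/7)(6/7) = 0.089963.
Multiplying each by its prior: 1/5 · 0.01666 = 0.0033319, 1/5 · 0.044981 = 0.0089963, 1/5 · 0.079967 = 0.015993, 1/5 · 0.10412 = 0.020825, 1/5 · 0.089963 = 0.017993; with total 0.067139.
Dividing through by the total gives posterior P(r = 2 | data) = 0.049628, P(r = 3 | data) = 0.134, P(r = 4 | data) = 0.23821, P(r = 5 | data) = 0.31017, P(r = 6 | data) = 0.26799.
Averaging over the posterior, P(black next | data) = (5/7)(0.049628) + (4/7)(0.134) + (3/7)(0.23821) + (2/7)(0.31017) + (1/7)(0.26799) = 0.34101.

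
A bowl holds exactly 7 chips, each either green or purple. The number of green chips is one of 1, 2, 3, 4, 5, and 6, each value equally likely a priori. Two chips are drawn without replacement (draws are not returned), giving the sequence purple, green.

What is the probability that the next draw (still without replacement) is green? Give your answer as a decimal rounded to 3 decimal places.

0.500

Under each hypothesis, the probability of the observed sequence is: P(data | r = 1) = (6/7)(1/6) = 1/7; P(data | r = 2) = (5/7)(2/6) = 5/21; P(data | r = 3) = (4/7)(3/6) = 2/7; P(data | r = 4) = (3/7)(4/6) = 2/7; P(data | r = 5) = (2/7)(5/6) = 5/21; P(data | r = 6) = (1/7)(6/6) = 1/7.
The prior-weighted likelihoods are 1/6 · 1/7 = 1/42, 1/6 · 5/21 = 5/126, 1/6 · 2/7 = 1/21, 1/6 · 2/7 = 1/21, 1/6 · 5/21 = 5/126, 1/6 · 1/7 = 1/42; summing to 2/9.
Dividing through by the total gives posterior P(r = 1 | data) = 3/28, P(r = 2 | data) = 5/28, P(r = 3 | data) = 3/14, P(r = 4 | data) = 3/14, P(r = 5 | data) = 5/28, P(r = 6 | data) = 3/28.
The predictive probability is P(green next | data) = (0)(3/28) + (1/5)(5/28) + (2/5)(3/14) + (3/5)(3/14) + (4/5)(5/28) + (1)(3/28) = 1/2.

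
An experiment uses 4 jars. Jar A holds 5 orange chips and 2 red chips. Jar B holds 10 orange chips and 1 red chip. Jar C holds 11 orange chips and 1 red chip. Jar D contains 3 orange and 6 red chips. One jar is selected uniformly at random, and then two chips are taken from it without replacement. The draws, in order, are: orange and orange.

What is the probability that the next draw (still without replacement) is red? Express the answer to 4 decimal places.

For each hypothesis, P(data | H) works out to: P(data | jar A) = (5/7)(4/6) = 0.47619; P(data | jar B) = (10/11)(9/10) = 0.81818; P(data | jar C) = (11/12)(10/11) = 0.83333; P(data | jar D) = (3/9)(2/8) = 0.083333.
Multiplying each by its prior: 1/4 · 0.47619 = 0.11905, 1/4 · 0.81818 = 0.20455, 1/4 · 0.83333 = 0.20833, 1/4 · 0.083333 = 0.020833; these sum to 0.55276.
Dividing through by the total gives posterior P(jar A | data) = 0.21537, P(jar B | data) = 0.37004, P(jar C | data) = 0.3769, P(jar D | data) = 0.03769.
So P(red next | data) = Σ P(red next | H) P(H | data) = (2/5)(0.21537) + (1/9)(0.37004) + (1/10)(0.3769) + (6/7)(0.03769) = 0.19726.

0.1973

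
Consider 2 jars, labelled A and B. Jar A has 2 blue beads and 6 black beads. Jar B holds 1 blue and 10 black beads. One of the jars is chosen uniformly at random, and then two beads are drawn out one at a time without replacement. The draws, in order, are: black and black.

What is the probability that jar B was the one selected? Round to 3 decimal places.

For each hypothesis, P(data | H) works out to: P(data | jar A) = (6/8)(5/7) = 15/28; P(data | jar B) = (10/11)(9/10) = 9/11.
The prior-weighted likelihoods are 1/2 · 15/28 = 15/56, 1/2 · 9/11 = 9/22; with total 417/616.
Hence P(jar B | data) = (9/22) / (417/616) = 84/139.

0.604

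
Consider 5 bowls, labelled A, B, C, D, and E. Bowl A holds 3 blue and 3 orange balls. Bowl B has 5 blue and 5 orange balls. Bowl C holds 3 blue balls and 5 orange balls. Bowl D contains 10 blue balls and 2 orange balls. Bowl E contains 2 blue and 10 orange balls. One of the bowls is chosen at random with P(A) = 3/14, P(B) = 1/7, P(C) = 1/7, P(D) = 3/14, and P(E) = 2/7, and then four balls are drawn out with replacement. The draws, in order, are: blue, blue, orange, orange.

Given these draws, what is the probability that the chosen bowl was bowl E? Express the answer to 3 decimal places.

The likelihood of the observed sequence under each hypothesis: P(data | bowl A) = (3/6)(3/6)(3/6)(3/6) = 0.0625; P(data | bowl B) = (5/10)(5/10)(5/10)(5/10) = 0.0625; P(data | bowl C) = (3/8)(3/8)(5/8)(5/8) = 0.054932; P(data | bowl D) = (10/12)(10/12)(2/12)(2/12) = 0.01929; P(data | bowl E) = (2/12)(2/12)(10/12)(10/12) = 0.01929.
Multiplying each by its prior: 3/14 · 0.0625 = 0.013393, 1/7 · 0.0625 = 0.0089286, 1/7 · 0.054932 = 0.0078474, 3/14 · 0.01929 = 0.0041336, 2/7 · 0.01929 = 0.0055115; summing to 0.039814.
Hence P(bowl E | data) = (0.0055115) / (0.039814) = 0.13843.

0.138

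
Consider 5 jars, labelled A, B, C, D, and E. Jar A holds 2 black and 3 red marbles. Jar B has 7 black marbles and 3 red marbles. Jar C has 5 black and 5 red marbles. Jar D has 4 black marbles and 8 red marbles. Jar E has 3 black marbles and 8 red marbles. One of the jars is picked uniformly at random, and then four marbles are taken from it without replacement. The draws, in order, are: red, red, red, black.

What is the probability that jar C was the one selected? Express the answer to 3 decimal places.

0.146

The likelihood of the observed sequence under each hypothesis: P(data | jar A) = (3/5)(2/4)(1/3)(2/2) = 0.1; P(data | jar B) = (3/10)(2/9)(1/8)(7/7) = 0.0083333; P(data | jar C) = (5/10)(4/9)(3/8)(5/7) = 0.059524; P(data | jar D) = (8/12)(7/11)(6/10)(4/9) = 0.11313; P(data | jar E) = (8/11)(7/10)(6/9)(3/8) = 0.12727.
Weighting by the prior gives 1/5 · 0.1 = 0.02, 1/5 · 0.0083333 = 0.0016667, 1/5 · 0.059524 = 0.011905, 1/5 · 0.11313 = 0.022626, 1/5 · 0.12727 = 0.025455; with total 0.081652.
So P(jar C | data) = (0.011905) / (0.081652) = 0.1458.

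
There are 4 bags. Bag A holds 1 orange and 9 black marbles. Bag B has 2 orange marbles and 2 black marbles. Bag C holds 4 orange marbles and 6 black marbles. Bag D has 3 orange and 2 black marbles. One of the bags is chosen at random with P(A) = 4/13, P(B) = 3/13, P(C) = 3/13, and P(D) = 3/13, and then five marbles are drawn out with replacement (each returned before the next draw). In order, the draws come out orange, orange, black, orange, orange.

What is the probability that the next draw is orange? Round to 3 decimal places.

For each hypothesis, P(data | H) works out to: P(data | bag A) = (1/10)(1/10)(9/10)(1/10)(1/10) = 9e-05; P(data | bag B) = (2/4)(2/4)(2/4)(2/4)(2/4) = 0.03125; P(data | bag C) = (4/10)(4/10)(6/10)(4/10)(4/10) = 0.01536; P(data | bag D) = (3/5)(3/5)(2/5)(3/5)(3/5) = 0.05184.
The prior-weighted likelihoods are 4/13 · 9e-05 = 2.7692e-05, 3/13 · 0.03125 = 0.0072115, 3/13 · 0.01536 = 0.0035446, 3/13 · 0.05184 = 0.011963; summing to 0.022747.
Normalising, the posterior is P(bag A | data) = 0.0012174, P(bag B | data) = 0.31703, P(bag C | data) = 0.15583, P(bag D | data) = 0.52592.
The predictive probability is P(orange next | data) = (1/10)(0.0012174) + (1/2)(0.31703) + (2/5)(0.15583) + (3/5)(0.52592) = 0.53652.

0.537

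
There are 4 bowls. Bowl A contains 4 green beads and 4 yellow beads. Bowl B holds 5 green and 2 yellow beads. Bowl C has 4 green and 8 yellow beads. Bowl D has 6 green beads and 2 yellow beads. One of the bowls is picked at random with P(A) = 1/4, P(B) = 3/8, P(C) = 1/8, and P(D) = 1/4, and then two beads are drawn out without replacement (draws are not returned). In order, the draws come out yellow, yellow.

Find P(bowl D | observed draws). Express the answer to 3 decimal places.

0.067

For each hypothesis, P(data | H) works out to: P(data | bowl A) = (4/8)(3/7) = 0.21429; P(data | bowl B) = (2/7)(1/6) = 0.047619; P(data | bowl C) = (8/12)(7/11) = 0.42424; P(data | bowl D) = (2/8)(1/7) = 0.035714.
Multiplying each by its prior: 1/4 · 0.21429 = 0.053571, 3/8 · 0.047619 = 0.017857, 1/8 · 0.42424 = 0.05303, 1/4 · 0.035714 = 0.0089286; with total 0.13339.
Therefore the posterior P(bowl D | data) = (0.0089286) / (0.13339) = 0.066937.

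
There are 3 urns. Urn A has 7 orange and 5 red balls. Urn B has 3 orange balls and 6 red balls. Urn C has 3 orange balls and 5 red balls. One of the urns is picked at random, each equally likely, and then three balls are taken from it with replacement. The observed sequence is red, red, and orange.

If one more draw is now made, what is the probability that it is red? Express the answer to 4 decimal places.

Under each hypothesis, the probability of the observed sequence is: P(data | urn A) = (5/12)(5/12)(7/12) = 0.10127; P(data | urn B) = (6/9)(6/9)(3/9) = 0.14815; P(data | urn C) = (5/8)(5/8)(3/8) = 0.14648.
Multiplying each by its prior: 1/3 · 0.10127 = 0.033758, 1/3 · 0.14815 = 0.049383, 1/3 · 0.14648 = 0.048828; with total 0.13197.
Dividing through by the total gives posterior P(urn A | data) = 0.2558, P(urn B | data) = 0.3742, P(urn C | data) = 0.37.
So P(red next | data) = Σ P(red next | H) P(H | data) = (5/12)(0.2558) + (2/3)(0.3742) + (5/8)(0.37) = 0.5873.

0.5873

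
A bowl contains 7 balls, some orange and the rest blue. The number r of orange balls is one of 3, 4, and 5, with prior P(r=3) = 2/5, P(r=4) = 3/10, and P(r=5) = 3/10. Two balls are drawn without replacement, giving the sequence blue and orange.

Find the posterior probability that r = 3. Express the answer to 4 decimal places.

For each hypothesis, P(data | H) works out to: P(data | r = 3) = (4/7)(3/6) = 2/7; P(data | r = 4) = (3/7)(4/6) = 2/7; P(data | r = 5) = (2/7)(5/6) = 5/21.
The prior-weighted likelihoods are 2/5 · 2/7 = 4/35, 3/10 · 2/7 = 3/35, 3/10 · 5/21 = 1/14; with total 19/70.
Therefore the posterior P(r = 3 | data) = (4/35) / (19/70) = 8/19.

0.4211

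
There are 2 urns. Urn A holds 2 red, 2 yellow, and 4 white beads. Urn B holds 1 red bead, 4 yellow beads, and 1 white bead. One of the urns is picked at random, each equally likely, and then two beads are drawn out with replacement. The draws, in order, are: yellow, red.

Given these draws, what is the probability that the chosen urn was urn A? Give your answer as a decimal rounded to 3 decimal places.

0.360

Under each hypothesis, the probability of the observed sequence is: P(data | urn A) = (2/8)(2/8) = 1/16; P(data | urn B) = (4/6)(1/6) = 1/9.
Weighting by the prior gives 1/2 · 1/16 = 1/32, 1/2 · 1/9 = 1/18; with total 25/288.
Hence P(urn A | data) = (1/32) / (25/288) = 9/25.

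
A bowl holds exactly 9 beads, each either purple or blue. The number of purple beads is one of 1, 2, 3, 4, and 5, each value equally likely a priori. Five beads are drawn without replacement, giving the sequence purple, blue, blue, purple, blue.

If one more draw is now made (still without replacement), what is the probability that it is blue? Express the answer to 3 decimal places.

0.615

For each hypothesis, P(data | H) works out to: P(data | r = 1) = (1/9)(8/8)(7/7)(0/6) = 0; P(data | r = 2) = (2/9)(7/8)(6/7)(1/6)(5/5) = 1/36; P(data | r = 3) = (3/9)(6/8)(5/7)(2/6)(4/5) = 1/21; P(data | r = 4) = (4/9)(5/8)(4/7)(3/6)(3/5) = 1/21; P(data | r = 5) = (5/9)(4/8)(3/7)(4/6)(2/5) = 2/63.
The prior-weighted likelihoods are 1/5 · 0 = 0, 1/5 · 1/36 = 1/180, 1/5 · 1/21 = 1/105, 1/5 · 1/21 = 1/105, 1/5 · 2/63 = 2/315; summing to 13/420.
The posterior is then P(r = 1 | data) = 0, P(r = 2 | data) = 7/39, P(r = 3 | data) = 4/13, P(r = 4 | data) = 4/13, P(r = 5 | data) = 8/39.
Averaging over the posterior, P(blue next | data) = (1)(7/39) + (3/4)(4/13) + (1/2)(4/13) + (1/4)(8/39) = 8/13.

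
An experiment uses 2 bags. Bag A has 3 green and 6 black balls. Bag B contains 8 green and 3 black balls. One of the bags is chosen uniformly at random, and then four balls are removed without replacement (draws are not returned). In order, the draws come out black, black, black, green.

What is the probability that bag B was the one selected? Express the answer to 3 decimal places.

0.048

For each hypothesis, P(data | H) works out to: P(data | bag A) = (6/9)(5/8)(4/7)(3/6) = 0.11905; P(data | bag B) = (3/11)(2/10)(1/9)(8/8) = 0.0060606.
Weighting by the prior gives 1/2 · 0.11905 = 0.059524, 1/2 · 0.0060606 = 0.0030303; these sum to 0.062554.
Therefore the posterior P(bag B | data) = (0.0030303) / (0.062554) = 0.048443.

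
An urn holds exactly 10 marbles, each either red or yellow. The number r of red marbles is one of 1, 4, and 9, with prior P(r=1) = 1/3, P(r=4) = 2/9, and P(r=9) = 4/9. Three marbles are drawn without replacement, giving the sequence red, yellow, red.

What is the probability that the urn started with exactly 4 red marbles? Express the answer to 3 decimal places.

0.333

For each hypothesis, P(data | H) works out to: P(data | r = 1) = (1/10)(9/9)(0/8) = 0; P(data | r = 4) = (4/10)(6/9)(3/8) = 1/10; P(data | r = 9) = (9/10)(1/9)(8/8) = 1/10.
Multiplying each by its prior: 1/3 · 0 = 0, 2/9 · 1/10 = 1/45, 4/9 · 1/10 = 2/45; with total 1/15.
Hence P(r = 4 | data) = (1/45) / (1/15) = 1/3.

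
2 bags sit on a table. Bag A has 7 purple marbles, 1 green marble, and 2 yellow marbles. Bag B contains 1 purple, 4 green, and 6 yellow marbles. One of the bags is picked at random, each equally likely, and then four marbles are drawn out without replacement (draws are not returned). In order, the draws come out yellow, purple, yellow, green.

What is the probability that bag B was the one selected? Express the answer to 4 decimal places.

0.8451

Compute the likelihood of the observed sequence for each case: P(data | bag A) = (2/10)(7/9)(1/8)(1/7) = 0.0027778; P(data | bag B) = (6/11)(1/10)(5/9)(4/8) = 0.015152.
Multiplying each by its prior: 1/2 · 0.0027778 = 0.0013889, 1/2 · 0.015152 = 0.0075758; with total 0.0089646.
Hence P(bag B | data) = (0.0075758) / (0.0089646) = 0.84507.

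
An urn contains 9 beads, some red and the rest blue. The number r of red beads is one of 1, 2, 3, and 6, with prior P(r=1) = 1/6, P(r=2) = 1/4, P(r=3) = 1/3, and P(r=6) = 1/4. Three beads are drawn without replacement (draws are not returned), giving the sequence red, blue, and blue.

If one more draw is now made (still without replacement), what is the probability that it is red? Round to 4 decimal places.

Compute the likelihood of the observed sequence for each case: P(data | r = 1) = (1/9)(8/8)(7/7) = 1/9; P(data | r = 2) = (2/9)(7/8)(6/7) = 1/6; P(data | r = 3) = (3/9)(6/8)(5/7) = 5/28; P(data | r = 6) = (6/9)(3/8)(2/7) = 1/14.
The prior-weighted likelihoods are 1/6 · 1/9 = 1/54, 1/4 · 1/6 = 1/24, 1/3 · 5/28 = 5/84, 1/4 · 1/14 = 1/56; summing to 26/189.
Normalising, the posterior is P(r = 1 | data) = 7/52, P(r = 2 | data) = 63/208, P(r = 3 | data) = 45/104, P(r = 6 | data) = 27/208.
The predictive probability is P(red next | data) = (0)(7/52) + (1/6)(63/208) + (1/3)(45/104) + (5/6)(27/208) = 63/208.

0.3029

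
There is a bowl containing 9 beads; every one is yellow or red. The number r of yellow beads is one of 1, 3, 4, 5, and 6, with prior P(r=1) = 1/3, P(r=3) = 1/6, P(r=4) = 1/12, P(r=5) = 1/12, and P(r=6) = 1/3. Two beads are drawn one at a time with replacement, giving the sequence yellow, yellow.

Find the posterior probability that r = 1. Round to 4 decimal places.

0.0193

Under each hypothesis, the probability of the observed sequence is: P(data | r = 1) = (1/9)(1/9) = 1/81; P(data | r = 3) = (3/9)(3/9) = 1/9; P(data | r = 4) = (4/9)(4/9) = 16/81; P(data | r = 5) = (5/9)(5/9) = 25/81; P(data | r = 6) = (6/9)(6/9) = 4/9.
Weighting by the prior gives 1/3 · 1/81 = 1/243, 1/6 · 1/9 = 1/54, 1/12 · 16/81 = 4/243, 1/12 · 25/81 = 25/972, 1/3 · 4/9 = 4/27; with total 23/108.
By Bayes' rule, P(r = 1 | data) = (1/243) / (23/108) = 4/207.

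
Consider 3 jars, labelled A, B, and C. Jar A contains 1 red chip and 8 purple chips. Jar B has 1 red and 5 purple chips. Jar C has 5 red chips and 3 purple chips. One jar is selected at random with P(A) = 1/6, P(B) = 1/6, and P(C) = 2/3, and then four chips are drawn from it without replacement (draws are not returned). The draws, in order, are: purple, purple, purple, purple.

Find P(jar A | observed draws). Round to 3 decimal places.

The likelihood of the observed sequence under each hypothesis: P(data | jar A) = (8/9)(7/8)(6/7)(5/6) = 5/9; P(data | jar B) = (5/6)(4/5)(3/4)(2/3) = 1/3; P(data | jar C) = (3/8)(2/7)(1/6)(0/5) = 0.
The prior-weighted likelihoods are 1/6 · 5/9 = 5/54, 1/6 · 1/3 = 1/18, 2/3 · 0 = 0; these sum to 4/27.
So P(jar A | data) = (5/54) / (4/27) = 5/8.

0.625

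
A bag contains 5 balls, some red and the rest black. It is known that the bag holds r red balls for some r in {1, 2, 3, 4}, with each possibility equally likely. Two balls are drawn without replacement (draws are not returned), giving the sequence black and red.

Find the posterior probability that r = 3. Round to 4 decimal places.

0.3000

The likelihood of the observed sequence under each hypothesis: P(data | r = 1) = (4/5)(1/4) = 1/5; P(data | r = 2) = (3/5)(2/4) = 3/10; P(data | r = 3) = (2/5)(3/4) = 3/10; P(data | r = 4) = (1/5)(4/4) = 1/5.
The prior-weighted likelihoods are 1/4 · 1/5 = 1/20, 1/4 · 3/10 = 3/40, 1/4 · 3/10 = 3/40, 1/4 · 1/5 = 1/20; summing to 1/4.
By Bayes' rule, P(r = 3 | data) = (3/40) / (1/4) = 3/10.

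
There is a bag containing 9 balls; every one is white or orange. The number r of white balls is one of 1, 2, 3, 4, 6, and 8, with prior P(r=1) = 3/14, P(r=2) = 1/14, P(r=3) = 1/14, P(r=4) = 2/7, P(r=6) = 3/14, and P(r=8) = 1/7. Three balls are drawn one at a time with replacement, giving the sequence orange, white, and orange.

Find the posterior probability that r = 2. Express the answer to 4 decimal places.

For each hypothesis, P(data | H) works out to: P(data | r = 1) = (8/9)(1/9)(8/9) = 0.087791; P(data | r = 2) = (7/9)(2/9)(7/9) = 0.13443; P(data | r = 3) = (6/9)(3/9)(6/9) = 0.14815; P(data | r = 4) = (5/9)(4/9)(5/9) = 0.13717; P(data | r = 6) = (3/9)(6/9)(3/9) = 0.074074; P(data | r = 8) = (1/9)(8/9)(1/9) = 0.010974.
The prior-weighted likelihoods are 3/14 · 0.087791 = 0.018812, 1/14 · 0.13443 = 0.0096022, 1/14 · 0.14815 = 0.010582, 2/7 · 0.13717 = 0.039193, 3/14 · 0.074074 = 0.015873, 1/7 · 0.010974 = 0.0015677; summing to 0.09563.
So P(r = 2 | data) = (0.0096022) / (0.09563) = 0.10041.

0.1004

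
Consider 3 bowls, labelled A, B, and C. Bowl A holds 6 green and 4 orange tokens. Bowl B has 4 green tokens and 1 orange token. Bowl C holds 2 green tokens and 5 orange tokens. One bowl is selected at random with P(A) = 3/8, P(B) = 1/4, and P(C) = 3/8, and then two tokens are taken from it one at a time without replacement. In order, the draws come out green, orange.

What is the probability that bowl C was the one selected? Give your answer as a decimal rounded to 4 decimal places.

Compute the likelihood of the observed sequence for each case: P(data | bowl A) = (6/10)(4/9) = 4/15; P(data | bowl B) = (4/5)(1/4) = 1/5; P(data | bowl C) = (2/7)(5/6) = 5/21.
The prior-weighted likelihoods are 3/8 · 4/15 = 1/10, 1/4 · 1/5 = 1/20, 3/8 · 5/21 = 5/56; these sum to 67/280.
By Bayes' rule, P(bowl C | data) = (5/56) / (67/280) = 25/67.

0.3731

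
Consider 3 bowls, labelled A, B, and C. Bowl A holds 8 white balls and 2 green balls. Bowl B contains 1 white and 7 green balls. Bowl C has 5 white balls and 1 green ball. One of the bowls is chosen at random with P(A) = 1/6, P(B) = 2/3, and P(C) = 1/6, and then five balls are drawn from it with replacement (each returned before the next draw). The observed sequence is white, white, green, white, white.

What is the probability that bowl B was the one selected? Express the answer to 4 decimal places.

0.0052

Under each hypothesis, the probability of the observed sequence is: P(data | bowl A) = (8/10)(8/10)(2/10)(8/10)(8/10) = 0.08192; P(data | bowl B) = (1/8)(1/8)(7/8)(1/8)(1/8) = 0.00021362; P(data | bowl C) = (5/6)(5/6)(1/6)(5/6)(5/6) = 0.080376.
Multiplying each by its prior: 1/6 · 0.08192 = 0.013653, 2/3 · 0.00021362 = 0.00014242, 1/6 · 0.080376 = 0.013396; with total 0.027192.
Hence P(bowl B | data) = (0.00014242) / (0.027192) = 0.0052375.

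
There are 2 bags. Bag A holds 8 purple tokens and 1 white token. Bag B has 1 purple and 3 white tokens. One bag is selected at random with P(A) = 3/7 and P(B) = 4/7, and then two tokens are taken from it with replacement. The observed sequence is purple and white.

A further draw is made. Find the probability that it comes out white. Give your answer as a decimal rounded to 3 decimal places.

0.569

Compute the likelihood of the observed sequence for each case: P(data | bag A) = (8/9)(1/9) = 8/81; P(data | bag B) = (1/4)(3/4) = 3/16.
Weighting by the prior gives 3/7 · 8/81 = 8/189, 4/7 · 3/16 = 3/28; summing to 113/756.
The posterior is then P(bag A | data) = 0.28319, P(bag B | data) = 0.71681.
The predictive probability is P(white next | data) = (1/9)(0.28319) + (3/4)(0.71681) = 0.56908.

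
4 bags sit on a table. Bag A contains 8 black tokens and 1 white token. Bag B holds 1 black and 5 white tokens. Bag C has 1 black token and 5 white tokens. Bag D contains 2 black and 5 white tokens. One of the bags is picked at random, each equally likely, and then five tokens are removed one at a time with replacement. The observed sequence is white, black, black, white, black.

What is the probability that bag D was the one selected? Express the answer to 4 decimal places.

0.4407

Compute the likelihood of the observed sequence for each case: P(data | bag A) = (1/9)(8/9)(8/9)(1/9)(8/9) = 0.0086708; P(data | bag B) = (5/6)(1/6)(1/6)(5/6)(1/6) = 0.003215; P(data | bag C) = (5/6)(1/6)(1/6)(5/6)(1/6) = 0.003215; P(data | bag D) = (5/7)(2/7)(2/7)(5/7)(2/7) = 0.0119.
Multiplying each by its prior: 1/4 · 0.0086708 = 0.0021677, 1/4 · 0.003215 = 0.00080376, 1/4 · 0.003215 = 0.00080376, 1/4 · 0.0119 = 0.002975; with total 0.0067502.
So P(bag D | data) = (0.002975) / (0.0067502) = 0.44072.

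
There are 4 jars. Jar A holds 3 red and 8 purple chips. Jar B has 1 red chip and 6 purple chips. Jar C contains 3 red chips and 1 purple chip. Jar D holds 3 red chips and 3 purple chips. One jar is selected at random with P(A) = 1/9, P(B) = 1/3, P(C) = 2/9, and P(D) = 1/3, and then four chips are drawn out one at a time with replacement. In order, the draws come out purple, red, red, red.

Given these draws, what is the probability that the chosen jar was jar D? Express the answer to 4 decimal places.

For each hypothesis, P(data | H) works out to: P(data | jar A) = (8/11)(3/11)(3/11)(3/11) = 0.014753; P(data | jar B) = (6/7)(1/7)(1/7)(1/7) = 0.002499; P(data | jar C) = (1/4)(3/4)(3/4)(3/4) = 0.10547; P(data | jar D) = (3/6)(3/6)(3/6)(3/6) = 0.0625.
Multiplying each by its prior: 1/9 · 0.014753 = 0.0016392, 1/3 · 0.002499 = 0.00083299, 2/9 · 0.10547 = 0.023438, 1/3 · 0.0625 = 0.020833; these sum to 0.046743.
Hence P(jar D | data) = (0.020833) / (0.046743) = 0.4457.

0.4457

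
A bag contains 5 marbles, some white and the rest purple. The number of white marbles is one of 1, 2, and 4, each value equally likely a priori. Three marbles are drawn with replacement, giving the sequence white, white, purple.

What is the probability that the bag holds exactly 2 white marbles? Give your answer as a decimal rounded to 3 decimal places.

0.375

Under each hypothesis, the probability of the observed sequence is: P(data | r = 1) = (1/5)(1/5)(4/5) = 4/125; P(data | r = 2) = (2/5)(2/5)(3/5) = 12/125; P(data | r = 4) = (4/5)(4/5)(1/5) = 16/125.
The prior-weighted likelihoods are 1/3 · 4/125 = 4/375, 1/3 · 12/125 = 4/125, 1/3 · 16/125 = 16/375; summing to 32/375.
So P(r = 2 | data) = (4/125) / (32/375) = 3/8.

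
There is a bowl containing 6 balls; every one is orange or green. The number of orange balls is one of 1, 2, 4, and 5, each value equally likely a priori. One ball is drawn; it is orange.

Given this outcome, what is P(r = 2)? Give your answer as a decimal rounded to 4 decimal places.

0.1667

Compute the likelihood of this draw for each case: P(data | r = 1) = (1/6) = 1/6; P(data | r = 2) = (2/6) = 1/3; P(data | r = 4) = (4/6) = 2/3; P(data | r = 5) = (5/6) = 5/6.
The prior-weighted likelihoods are 1/4 · 1/6 = 1/24, 1/4 · 1/3 = 1/12, 1/4 · 2/3 = 1/6, 1/4 · 5/6 = 5/24; these sum to 1/2.
So P(r = 2 | data) = (1/12) / (1/2) = 1/6.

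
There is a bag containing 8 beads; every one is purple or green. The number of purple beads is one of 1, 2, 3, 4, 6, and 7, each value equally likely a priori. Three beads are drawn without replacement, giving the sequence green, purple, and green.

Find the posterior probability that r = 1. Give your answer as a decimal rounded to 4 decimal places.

0.1892

The likelihood of the observed sequence under each hypothesis: P(data | r = 1) = (7/8)(1/7)(6/6) = 1/8; P(data | r = 2) = (6/8)(2/7)(5/6) = 5/28; P(data | r = 3) = (5/8)(3/7)(4/6) = 5/28; P(data | r = 4) = (4/8)(4/7)(3/6) = 1/7; P(data | r = 6) = (2/8)(6/7)(1/6) = 1/28; P(data | r = 7) = (1/8)(7/7)(0/6) = 0.
Multiplying each by its prior: 1/6 · 1/8 = 1/48, 1/6 · 5/28 = 5/168, 1/6 · 5/28 = 5/168, 1/6 · 1/7 = 1/42, 1/6 · 1/28 = 1/168, 1/6 · 0 = 0; with total 37/336.
Therefore the posterior P(r = 1 | data) = (1/48) / (37/336) = 7/37.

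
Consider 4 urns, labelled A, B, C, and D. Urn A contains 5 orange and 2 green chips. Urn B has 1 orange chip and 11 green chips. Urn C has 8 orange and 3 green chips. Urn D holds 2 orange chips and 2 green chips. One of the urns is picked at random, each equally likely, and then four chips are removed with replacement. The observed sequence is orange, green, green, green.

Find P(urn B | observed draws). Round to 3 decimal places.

0.406

Under each hypothesis, the probability of the observed sequence is: P(data | urn A) = (5/7)(2/7)(2/7)(2/7) = 0.01666; P(data | urn B) = (1/12)(11/12)(11/12)(11/12) = 0.064188; P(data | urn C) = (8/11)(3/11)(3/11)(3/11) = 0.014753; P(data | urn D) = (2/4)(2/4)(2/4)(2/4) = 0.0625.
The prior-weighted likelihoods are 1/4 · 0.01666 = 0.0041649, 1/4 · 0.064188 = 0.016047, 1/4 · 0.014753 = 0.0036883, 1/4 · 0.0625 = 0.015625; these sum to 0.039525.
By Bayes' rule, P(urn B | data) = (0.016047) / (0.039525) = 0.40599.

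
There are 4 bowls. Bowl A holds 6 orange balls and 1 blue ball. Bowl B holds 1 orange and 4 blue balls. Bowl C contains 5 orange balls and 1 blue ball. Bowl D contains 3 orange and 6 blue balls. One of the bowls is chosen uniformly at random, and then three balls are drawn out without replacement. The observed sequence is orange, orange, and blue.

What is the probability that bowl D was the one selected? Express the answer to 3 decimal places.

0.188

Compute the likelihood of the observed sequence for each case: P(data | bowl A) = (6/7)(5/6)(1/5) = 1/7; P(data | bowl B) = (1/5)(0/4) = 0; P(data | bowl C) = (5/6)(4/5)(1/4) = 1/6; P(data | bowl D) = (3/9)(2/8)(6/7) = 1/14.
Multiplying each by its prior: 1/4 · 1/7 = 1/28, 1/4 · 0 = 0, 1/4 · 1/6 = 1/24, 1/4 · 1/14 = 1/56; summing to 2/21.
By Bayes' rule, P(bowl D | data) = (1/56) / (2/21) = 3/16.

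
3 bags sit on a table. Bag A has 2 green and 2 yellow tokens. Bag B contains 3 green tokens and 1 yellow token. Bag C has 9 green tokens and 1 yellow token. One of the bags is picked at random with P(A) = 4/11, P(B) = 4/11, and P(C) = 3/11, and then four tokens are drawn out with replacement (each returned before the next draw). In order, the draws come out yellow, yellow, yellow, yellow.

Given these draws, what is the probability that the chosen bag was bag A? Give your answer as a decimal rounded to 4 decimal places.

0.9401

Under each hypothesis, the probability of the observed sequence is: P(data | bag A) = (2/4)(2/4)(2/4)(2/4) = 0.0625; P(data | bag B) = (1/4)(1/4)(1/4)(1/4) = 0.0039062; P(data | bag C) = (1/10)(1/10)(1/10)(1/10) = 0.0001.
The prior-weighted likelihoods are 4/11 · 0.0625 = 0.022727, 4/11 · 0.0039062 = 0.0014205, 3/11 · 0.0001 = 2.7273e-05; these sum to 0.024175.
By Bayes' rule, P(bag A | data) = (0.022727) / (0.024175) = 0.94011.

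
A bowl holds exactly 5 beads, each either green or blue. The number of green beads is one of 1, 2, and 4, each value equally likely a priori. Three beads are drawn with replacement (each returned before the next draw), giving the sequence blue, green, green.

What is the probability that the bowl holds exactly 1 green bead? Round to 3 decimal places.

For each hypothesis, P(data | H) works out to: P(data | r = 1) = (4/5)(1/5)(1/5) = 4/125; P(data | r = 2) = (3/5)(2/5)(2/5) = 12/125; P(data | r = 4) = (1/5)(4/5)(4/5) = 16/125.
Multiplying each by its prior: 1/3 · 4/125 = 4/375, 1/3 · 12/125 = 4/125, 1/3 · 16/125 = 16/375; these sum to 32/375.
By Bayes' rule, P(r = 1 | data) = (4/375) / (32/375) = 1/8.

0.125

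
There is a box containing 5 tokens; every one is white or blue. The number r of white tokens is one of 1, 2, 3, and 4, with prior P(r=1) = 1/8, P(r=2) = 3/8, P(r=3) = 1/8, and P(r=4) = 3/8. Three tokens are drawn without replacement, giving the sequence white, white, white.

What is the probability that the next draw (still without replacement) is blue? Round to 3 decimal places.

0.538

Compute the likelihood of the observed sequence for each case: P(data | r = 1) = (1/5)(0/4) = 0; P(data | r = 2) = (2/5)(1/4)(0/3) = 0; P(data | r = 3) = (3/5)(2/4)(1/3) = 1/10; P(data | r = 4) = (4/5)(3/4)(2/3) = 2/5.
Multiplying each by its prior: 1/8 · 0 = 0, 3/8 · 0 = 0, 1/8 · 1/10 = 1/80, 3/8 · 2/5 = 3/20; these sum to 13/80.
The posterior is then P(r = 1 | data) = 0, P(r = 2 | data) = 0, P(r = 3 | data) = 1/13, P(r = 4 | data) = 12/13.
The predictive probability is P(blue next | data) = (1)(1/13) + (1/2)(12/13) = 7/13.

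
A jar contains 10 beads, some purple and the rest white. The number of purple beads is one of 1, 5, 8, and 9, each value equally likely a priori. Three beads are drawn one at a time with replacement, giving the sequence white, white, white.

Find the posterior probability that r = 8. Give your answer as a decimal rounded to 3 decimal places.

0.009

Compute the likelihood of the observed sequence for each case: P(data | r = 1) = (9/10)(9/10)(9/10) = 0.729; P(data | r = 5) = (5/10)(5/10)(5/10) = 0.125; P(data | r = 8) = (2/10)(2/10)(2/10) = 0.008; P(data | r = 9) = (1/10)(1/10)(1/10) = 0.001.
Multiplying each by its prior: 1/4 · 0.729 = 0.18225, 1/4 · 0.125 = 0.03125, 1/4 · 0.008 = 0.002, 1/4 · 0.001 = 0.00025; with total 0.21575.
Hence P(r = 8 | data) = (0.002) / (0.21575) = 0.00927.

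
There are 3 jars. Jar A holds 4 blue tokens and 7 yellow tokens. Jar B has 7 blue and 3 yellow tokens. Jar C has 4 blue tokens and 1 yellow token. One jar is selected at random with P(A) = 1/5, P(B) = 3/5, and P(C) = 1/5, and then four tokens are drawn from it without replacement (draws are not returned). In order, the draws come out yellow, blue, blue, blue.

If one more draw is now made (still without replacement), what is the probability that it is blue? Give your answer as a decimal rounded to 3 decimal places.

For each hypothesis, P(data | H) works out to: P(data | jar A) = (7/11)(4/10)(3/9)(2/8) = 0.021212; P(data | jar B) = (3/10)(7/9)(6/8)(5/7) = 0.125; P(data | jar C) = (1/5)(4/4)(3/3)(2/2) = 0.2.
Multiplying each by its prior: 1/5 · 0.021212 = 0.0042424, 3/5 · 0.125 = 0.075, 1/5 · 0.2 = 0.04; these sum to 0.11924.
Dividing through by the total gives posterior P(jar A | data) = 0.035578, P(jar B | data) = 0.62897, P(jar C | data) = 0.33545.
So P(blue next | data) = Σ P(blue next | H) P(H | data) = (1/7)(0.035578) + (2/3)(0.62897) + (1)(0.33545) = 0.75985.

0.760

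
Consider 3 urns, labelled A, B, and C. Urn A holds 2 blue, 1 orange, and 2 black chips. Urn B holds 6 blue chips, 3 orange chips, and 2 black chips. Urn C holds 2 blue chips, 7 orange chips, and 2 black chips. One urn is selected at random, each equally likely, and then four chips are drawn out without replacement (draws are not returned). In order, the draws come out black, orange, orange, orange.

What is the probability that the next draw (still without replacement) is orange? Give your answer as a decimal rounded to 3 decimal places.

For each hypothesis, P(data | H) works out to: P(data | urn A) = (2/5)(1/4)(0/3) = 0; P(data | urn B) = (2/11)(3/10)(2/9)(1/8) = 0.0015152; P(data | urn C) = (2/11)(7/10)(6/9)(5/8) = 0.05303.
Weighting by the prior gives 1/3 · 0 = 0, 1/3 · 0.0015152 = 0.00050505, 1/3 · 0.05303 = 0.017677; with total 0.018182.
The posterior is then P(urn A | data) = 0, P(urn B | data) = 0.027778, P(urn C | data) = 0.97222.
The predictive probability is P(orange next | data) = (0)(0.027778) + (4/7)(0.97222) = 0.55556.

0.556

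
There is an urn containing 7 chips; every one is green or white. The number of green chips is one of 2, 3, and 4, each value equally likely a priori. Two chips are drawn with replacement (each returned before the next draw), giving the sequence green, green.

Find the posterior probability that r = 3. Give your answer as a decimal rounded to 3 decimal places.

For each hypothesis, P(data | H) works out to: P(data | r = 2) = (2/7)(2/7) = 4/49; P(data | r = 3) = (3/7)(3/7) = 9/49; P(data | r = 4) = (4/7)(4/7) = 16/49.
Multiplying each by its prior: 1/3 · 4/49 = 4/147, 1/3 · 9/49 = 3/49, 1/3 · 16/49 = 16/147; these sum to 29/147.
Therefore the posterior P(r = 3 | data) = (3/49) / (29/147) = 9/29.

0.310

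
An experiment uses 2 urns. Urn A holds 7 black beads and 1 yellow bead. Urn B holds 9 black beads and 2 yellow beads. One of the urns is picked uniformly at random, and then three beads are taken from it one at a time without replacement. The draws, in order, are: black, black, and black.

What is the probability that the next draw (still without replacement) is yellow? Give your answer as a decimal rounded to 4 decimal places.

0.2224

For each hypothesis, P(data | H) works out to: P(data | urn A) = (7/8)(6/7)(5/6) = 5/8; P(data | urn B) = (9/11)(8/10)(7/9) = 28/55.
Weighting by the prior gives 1/2 · 5/8 = 5/16, 1/2 · 28/55 = 14/55; these sum to 499/880.
Normalising, the posterior is P(urn A | data) = 275/499, P(urn B | data) = 224/499.
The predictive probability is P(yellow next | data) = (1/5)(275/499) + (1/4)(224/499) = 111/499.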